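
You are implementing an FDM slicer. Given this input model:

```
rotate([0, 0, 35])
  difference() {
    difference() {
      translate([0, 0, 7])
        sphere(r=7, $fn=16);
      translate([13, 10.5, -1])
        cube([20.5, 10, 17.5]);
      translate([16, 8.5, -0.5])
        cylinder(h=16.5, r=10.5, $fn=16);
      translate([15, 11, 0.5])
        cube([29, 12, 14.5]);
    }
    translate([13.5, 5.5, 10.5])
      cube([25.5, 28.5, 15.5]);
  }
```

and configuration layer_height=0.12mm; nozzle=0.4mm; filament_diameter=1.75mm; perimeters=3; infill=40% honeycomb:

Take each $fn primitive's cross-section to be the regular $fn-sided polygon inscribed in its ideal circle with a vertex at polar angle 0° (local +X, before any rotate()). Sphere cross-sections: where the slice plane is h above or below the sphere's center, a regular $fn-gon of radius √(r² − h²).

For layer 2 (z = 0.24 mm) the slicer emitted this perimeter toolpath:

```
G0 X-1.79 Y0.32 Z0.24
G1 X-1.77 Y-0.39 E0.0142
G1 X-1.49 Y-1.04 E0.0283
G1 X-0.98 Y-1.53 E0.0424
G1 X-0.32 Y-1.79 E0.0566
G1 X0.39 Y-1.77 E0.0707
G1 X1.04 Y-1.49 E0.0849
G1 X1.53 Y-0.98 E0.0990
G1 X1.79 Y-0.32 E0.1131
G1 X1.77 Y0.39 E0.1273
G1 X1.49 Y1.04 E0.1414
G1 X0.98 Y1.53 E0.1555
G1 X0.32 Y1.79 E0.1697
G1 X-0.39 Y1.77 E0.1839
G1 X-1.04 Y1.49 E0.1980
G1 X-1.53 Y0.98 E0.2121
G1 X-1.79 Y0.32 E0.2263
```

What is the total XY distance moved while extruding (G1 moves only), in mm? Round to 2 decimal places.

Sum the Euclidean lengths of each G1 segment: total = 11.34 mm.

11.34 mm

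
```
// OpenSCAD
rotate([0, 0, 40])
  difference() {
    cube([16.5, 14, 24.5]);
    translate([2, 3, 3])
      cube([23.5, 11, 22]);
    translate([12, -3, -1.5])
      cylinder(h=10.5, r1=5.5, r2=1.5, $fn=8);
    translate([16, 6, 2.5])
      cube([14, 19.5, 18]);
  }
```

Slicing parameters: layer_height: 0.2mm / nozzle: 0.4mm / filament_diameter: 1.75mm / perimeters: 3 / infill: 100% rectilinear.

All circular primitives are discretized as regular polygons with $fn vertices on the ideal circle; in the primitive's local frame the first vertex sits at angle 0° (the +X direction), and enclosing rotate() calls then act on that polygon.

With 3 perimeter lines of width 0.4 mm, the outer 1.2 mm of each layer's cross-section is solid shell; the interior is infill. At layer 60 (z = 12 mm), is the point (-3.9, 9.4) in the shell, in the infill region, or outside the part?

outside

At z = 12 mm: the cube (footprint 16.5×14) is included at this height; the cube at (2, 3) (footprint 23.5×11) is included at this height; the cone at (12, -3) is not intersected at this z (z outside [-1.5, 9]); the cube at (16, 6) (footprint 14×19.5) is included at this height; After the difference (first − rest): starting from the 16.5×14 cube, the 23.5×11 cube at (2, 3) partially overlaps it — only the 159.50 mm² overlap (of its 258.50 mm²) is removed, clipping the outline; the 14×19.5 cube at (16, 6) misses the remaining region (no effect) — 1 connected region; (rotated 40° about Z; rotation is an isometry so areas/perimeters/island counts are preserved). Overall, the cross-section is a single solid region. Undo the 40° rotation: the query point maps to (3.055, 9.708) in the un-rotated model frame. The nearest boundary edge runs (2.00, 14.00)→(2.00, 3.00); distance from the point to it = 1.05 mm. The point is not inside any of the regions above, so it lies outside the cross-section (1.05 mm from the nearest boundary).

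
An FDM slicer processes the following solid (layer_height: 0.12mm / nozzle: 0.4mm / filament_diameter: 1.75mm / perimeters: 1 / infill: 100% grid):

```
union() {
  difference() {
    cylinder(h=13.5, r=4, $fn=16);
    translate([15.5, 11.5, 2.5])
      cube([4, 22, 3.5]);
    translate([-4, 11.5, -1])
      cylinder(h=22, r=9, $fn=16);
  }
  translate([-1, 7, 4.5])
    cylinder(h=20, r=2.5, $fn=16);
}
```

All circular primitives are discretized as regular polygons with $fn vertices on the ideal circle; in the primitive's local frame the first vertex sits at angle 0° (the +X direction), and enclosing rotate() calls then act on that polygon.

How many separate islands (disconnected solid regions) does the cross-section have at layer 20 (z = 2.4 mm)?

1

At z = 2.4 mm: the r=4 cylinder gives a regular 16-gon of circumradius 4 (constant along its height); the cube at (15.5, 11.5) is absent (z outside [2.5, 6]); the r=9 cylinder at (-4, 11.5) gives a regular 16-gon of circumradius 9 (constant along its height); Subtracting the remaining from the first: starting from the r=4 cylinder, the r=9 cylinder at (-4, 11.5) partially overlaps it — only the 1.64 mm² overlap (of its 247.98 mm²) is removed, clipping the outline — 1 connected region; the cylinder at (-1, 7) does not reach this height (z outside [4.5, 24.5]); Combining (union): only the result so far is present, so the union is just that shape — 1 connected region. Overall, the cross-section is a single solid region. Island count = 1.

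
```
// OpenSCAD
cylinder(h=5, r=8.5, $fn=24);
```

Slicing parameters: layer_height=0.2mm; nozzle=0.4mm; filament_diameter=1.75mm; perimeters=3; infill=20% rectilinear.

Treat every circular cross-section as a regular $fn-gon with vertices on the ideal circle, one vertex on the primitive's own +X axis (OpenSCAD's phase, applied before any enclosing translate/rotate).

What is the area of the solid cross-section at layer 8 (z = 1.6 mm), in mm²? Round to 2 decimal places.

224.40 mm²

At z = 1.6 mm: the r=8.5 cylinder gives a regular 24-gon of circumradius 8.5 (constant along its height) (area = (24/2)·8.500²·sin(360°/24) = 224.40 mm²). Overall, the cross-section is a single solid region. Net area = 224.40 mm².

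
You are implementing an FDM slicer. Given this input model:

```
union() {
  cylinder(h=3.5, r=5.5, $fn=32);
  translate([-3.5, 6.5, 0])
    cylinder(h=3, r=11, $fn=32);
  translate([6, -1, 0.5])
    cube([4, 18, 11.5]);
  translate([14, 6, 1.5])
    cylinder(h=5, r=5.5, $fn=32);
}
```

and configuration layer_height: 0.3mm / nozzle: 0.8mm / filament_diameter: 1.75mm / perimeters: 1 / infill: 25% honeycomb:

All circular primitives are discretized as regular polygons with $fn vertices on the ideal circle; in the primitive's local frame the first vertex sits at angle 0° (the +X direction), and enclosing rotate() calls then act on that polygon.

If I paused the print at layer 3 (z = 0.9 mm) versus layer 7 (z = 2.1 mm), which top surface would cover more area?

layer 7 (z = 2.1 mm)

Layer 3 (z = 0.9): the r=5.5 cylinder gives a regular 32-gon of circumradius 5.5 (constant along its height) (area = (32/2)·5.500²·sin(360°/32) = 94.42 mm²); the cylinder at (-3.5, 6.5): section is a regular 32-gon, circumradius r=11 (area = (32/2)·11.000²·sin(360°/32) = 377.69 mm²); the cube at (6, -1) (footprint 4×18) is included at this height (area 72.00 mm²); the cylinder at (14, 6) is not intersected at this z (z outside [1.5, 6.5]); Merging all regions: the regions partially overlap — summed areas 544.12 mm² minus the doubly-counted overlap 91.37 mm² gives 452.75 mm² — area = 452.75 mm². So its area = 452.75 mm². Layer 7 (z = 2.1): the cylinder: section is a regular 32-gon, circumradius r=5.5 (area = (32/2)·5.500²·sin(360°/32) = 94.42 mm²); the r=11 cylinder at (-3.5, 6.5) gives a regular 32-gon of circumradius 11 (constant along its height) (area = (32/2)·11.000²·sin(360°/32) = 377.69 mm²); the cube at (6, -1) (footprint 4×18) is included at this height (area 72.00 mm²); the r=5.5 cylinder at (14, 6) gives a regular 32-gon of circumradius 5.5 (constant along its height) (area = (32/2)·5.500²·sin(360°/32) = 94.42 mm²); Combining (union): the regions partially overlap — summed areas 638.54 mm² minus the doubly-counted overlap 99.01 mm² gives 539.54 mm² — area = 539.54 mm². So its area = 539.54 mm². Layer 7 is larger (539.54 vs 452.75 mm²).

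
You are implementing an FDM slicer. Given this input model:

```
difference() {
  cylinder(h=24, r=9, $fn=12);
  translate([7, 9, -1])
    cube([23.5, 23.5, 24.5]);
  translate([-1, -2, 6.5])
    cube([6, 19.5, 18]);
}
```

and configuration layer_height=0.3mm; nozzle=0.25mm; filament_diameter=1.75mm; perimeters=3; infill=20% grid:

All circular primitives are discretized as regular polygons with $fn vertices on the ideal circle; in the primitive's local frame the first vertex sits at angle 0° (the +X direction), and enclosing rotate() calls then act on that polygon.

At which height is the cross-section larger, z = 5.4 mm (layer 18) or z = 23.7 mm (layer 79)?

Layer 18 (z = 5.4): the r=9 cylinder gives a regular 12-gon of circumradius 9 (constant along its height) (area = (12/2)·9.000²·sin(360°/12) = 243.00 mm²); the cube at (7, 9) (footprint 23.5×23.5) is included at this height (area 552.25 mm²); the cube at (-1, -2) is not intersected at this z (z outside [6.5, 24.5]); After the difference (first − rest): starting from the r=9 cylinder (243.00 mm²), the 23.5×23.5 cube at (7, 9) misses the remaining region (no effect) — area = 243.00 mm². So its area = 243.00 mm². Layer 79 (z = 23.7): the r=9 cylinder contributes a regular 12-gon of circumradius 9 (area = (12/2)·9.000²·sin(360°/12) = 243.00 mm²); the cube at (7, 9) is not intersected at this z (z outside [-1, 23.5]); the cube at (-1, -2) (footprint 6×19.5) is included at this height (area 117.00 mm²); Taking the first minus the rest: starting from the r=9 cylinder (243.00 mm²), the 6×19.5 cube at (-1, -2) partially overlaps it — only the 62.43 mm² overlap (of its 117.00 mm²) is removed, clipping the outline — area = 180.57 mm². So its area = 180.57 mm². Layer 18 is larger (243.00 vs 180.57 mm²).

layer 18 (z = 5.4 mm)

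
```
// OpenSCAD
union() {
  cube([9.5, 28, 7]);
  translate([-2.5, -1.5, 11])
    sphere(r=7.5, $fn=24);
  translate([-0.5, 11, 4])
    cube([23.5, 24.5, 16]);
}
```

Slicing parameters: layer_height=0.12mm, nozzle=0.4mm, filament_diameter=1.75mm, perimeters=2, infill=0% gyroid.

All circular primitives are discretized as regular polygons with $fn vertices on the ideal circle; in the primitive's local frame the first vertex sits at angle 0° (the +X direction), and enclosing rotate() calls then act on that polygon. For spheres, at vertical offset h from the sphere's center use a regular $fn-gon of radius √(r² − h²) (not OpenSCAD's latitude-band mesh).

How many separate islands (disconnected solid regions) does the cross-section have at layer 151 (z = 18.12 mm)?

At z = 18.12 mm: the cube is absent (z outside [0, 7]); the sphere at (-2.5, -1.5): section is a regular 24-gon, circumradius = √(r²−h²) = √(7.5²−7.12²) = 2.357; the cube at (-0.5, 11) is present — its section is the full 23.5×24.5 rectangle; Taking the union: the 2 present regions are separate (no shared area or edge), so areas and boundary lengths simply add and each stays a separate island — 2 connected regions. Overall, the cross-section has 2 separate islands. Island count = 2.

2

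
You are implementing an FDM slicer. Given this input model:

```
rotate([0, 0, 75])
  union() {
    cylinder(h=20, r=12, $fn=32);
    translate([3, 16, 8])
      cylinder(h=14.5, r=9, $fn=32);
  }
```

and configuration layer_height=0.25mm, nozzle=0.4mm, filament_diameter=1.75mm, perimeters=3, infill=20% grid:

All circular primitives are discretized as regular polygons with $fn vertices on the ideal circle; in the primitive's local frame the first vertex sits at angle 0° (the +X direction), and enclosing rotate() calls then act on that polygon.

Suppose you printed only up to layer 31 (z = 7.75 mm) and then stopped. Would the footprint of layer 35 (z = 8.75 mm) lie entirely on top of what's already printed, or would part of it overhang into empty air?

part overhangs

Compare the two slices. At z = 7.75: the r=12 cylinder gives a regular 32-gon of circumradius 12 (constant along its height) (area = (32/2)·12.000²·sin(360°/32) = 449.49 mm²); the cylinder at (3, 16) is not intersected at this z (z outside [8, 22.5]); Taking the union: only the r=12 cylinder is present, so the union is just that shape — area = 449.49 mm²; (rotated 75° about Z; rotation is an isometry so areas/perimeters/island counts are preserved). At z = 8.75: the r=12 cylinder gives a regular 32-gon of circumradius 12 (constant along its height) (area = (32/2)·12.000²·sin(360°/32) = 449.49 mm²); the r=9 cylinder at (3, 16) contributes a regular 32-gon of circumradius 9 (area = (32/2)·9.000²·sin(360°/32) = 252.84 mm²); Taking the union: the regions partially overlap — summed areas 702.33 mm² minus the doubly-counted overlap 41.25 mm² gives 661.08 mm² — area = 661.08 mm²; (whole slice rotated 75° about Z — lengths, areas and connectivity unchanged). Checking containment: at z = 8.75 the cross-section extends beyond the z = 7.75 cross-section by about 211.59 mm².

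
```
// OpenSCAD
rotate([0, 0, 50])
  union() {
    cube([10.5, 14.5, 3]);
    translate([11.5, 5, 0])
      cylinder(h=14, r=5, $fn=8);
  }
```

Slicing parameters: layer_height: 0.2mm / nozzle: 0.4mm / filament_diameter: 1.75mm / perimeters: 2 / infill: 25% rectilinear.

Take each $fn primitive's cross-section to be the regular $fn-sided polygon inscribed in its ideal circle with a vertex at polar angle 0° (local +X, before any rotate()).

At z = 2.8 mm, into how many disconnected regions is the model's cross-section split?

At z = 2.8 mm: the 10.5×14.5 cube contributes its full rectangle; the r=5 cylinder at (11.5, 5) contributes a regular 8-gon of circumradius 5; Taking the union: the regions partially overlap (shared area 25.77 mm²), so overlapping operands fuse into one piece — 1 connected region; (whole slice rotated 50° about Z — lengths, areas and connectivity unchanged). The result has 1 disconnected region.

1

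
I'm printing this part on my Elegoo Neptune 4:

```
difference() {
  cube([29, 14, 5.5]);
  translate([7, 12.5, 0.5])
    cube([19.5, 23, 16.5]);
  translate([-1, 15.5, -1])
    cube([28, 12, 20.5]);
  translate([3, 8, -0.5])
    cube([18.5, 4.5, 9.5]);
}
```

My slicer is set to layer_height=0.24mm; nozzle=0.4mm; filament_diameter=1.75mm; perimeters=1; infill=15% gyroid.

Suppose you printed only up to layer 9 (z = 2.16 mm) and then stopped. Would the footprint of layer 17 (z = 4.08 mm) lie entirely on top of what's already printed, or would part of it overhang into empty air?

Compare the two slices. At z = 2.16: the cube (footprint 29×14) is included at this height (area 406.00 mm²); the cube at (7, 12.5) is present — its section is the full 19.5×23 rectangle (area 448.50 mm²); the cube at (-1, 15.5) (footprint 28×12) is included at this height (area 336.00 mm²); the 18.5×4.5 cube at (3, 8) contributes its full rectangle (area 83.25 mm²); Taking the first minus the rest: starting from the 29×14 cube (406.00 mm²), the 19.5×23 cube at (7, 12.5) partially overlaps it — only the 29.25 mm² overlap (of its 448.50 mm²) is removed, clipping the outline; the 28×12 cube at (-1, 15.5) misses the remaining region (no effect); the 18.5×4.5 cube at (3, 8) lies inside it touching the edge (removes its full 83.25 mm²) — area = 293.50 mm². At z = 4.08: the 29×14 cube contributes its full rectangle (area 406.00 mm²); the cube at (7, 12.5) is present — its section is the full 19.5×23 rectangle (area 448.50 mm²); the cube at (-1, 15.5) is present — its section is the full 28×12 rectangle (area 336.00 mm²); the cube at (3, 8) (footprint 18.5×4.5) is included at this height (area 83.25 mm²); After the difference (first − rest): starting from the 29×14 cube (406.00 mm²), the 19.5×23 cube at (7, 12.5) partially overlaps it — only the 29.25 mm² overlap (of its 448.50 mm²) is removed, clipping the outline; the 28×12 cube at (-1, 15.5) misses the remaining region (no effect); the 18.5×4.5 cube at (3, 8) lies inside it touching the edge (removes its full 83.25 mm²) — area = 293.50 mm². Checking containment: the cross-section at z = 4.08 is a subset of the cross-section at z = 2.16.

entirely on top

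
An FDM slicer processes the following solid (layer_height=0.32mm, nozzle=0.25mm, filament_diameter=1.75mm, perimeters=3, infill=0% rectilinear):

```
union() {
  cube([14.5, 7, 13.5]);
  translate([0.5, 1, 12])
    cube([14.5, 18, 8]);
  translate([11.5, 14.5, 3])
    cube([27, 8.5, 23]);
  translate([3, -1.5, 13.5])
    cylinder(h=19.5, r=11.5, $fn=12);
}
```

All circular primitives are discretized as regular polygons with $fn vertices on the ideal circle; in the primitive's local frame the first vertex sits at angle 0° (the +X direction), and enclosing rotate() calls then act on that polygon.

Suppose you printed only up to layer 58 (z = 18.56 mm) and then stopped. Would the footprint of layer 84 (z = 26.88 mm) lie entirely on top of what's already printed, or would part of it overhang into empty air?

Compare the two slices. At z = 18.56: the cube does not reach this height (z outside [0, 13.5]); the cube at (0.5, 1) (footprint 14.5×18) is included at this height (area 261.00 mm²); the cube at (11.5, 14.5) (footprint 27×8.5) is included at this height (area 229.50 mm²); the r=11.5 cylinder at (3, -1.5) gives a regular 12-gon of circumradius 11.5 (constant along its height) (area = (12/2)·11.500²·sin(360°/12) = 396.75 mm²); Merging all regions: the regions partially overlap — summed areas 887.25 mm² minus the doubly-counted overlap 108.69 mm² gives 778.56 mm² — area = 778.56 mm². At z = 26.88: the cube does not reach this height (z outside [0, 13.5]); the cube at (0.5, 1) is not intersected at this z (z outside [12, 20]); the cube at (11.5, 14.5) is absent (z outside [3, 26]); the cylinder at (3, -1.5): section is a regular 12-gon, circumradius r=11.5 (area = (12/2)·11.500²·sin(360°/12) = 396.75 mm²); Taking the union: only the r=11.5 cylinder at (3, -1.5) is present, so the union is just that shape — area = 396.75 mm². Checking containment: the cross-section at z = 26.88 is a subset of the cross-section at z = 18.56.

entirely on top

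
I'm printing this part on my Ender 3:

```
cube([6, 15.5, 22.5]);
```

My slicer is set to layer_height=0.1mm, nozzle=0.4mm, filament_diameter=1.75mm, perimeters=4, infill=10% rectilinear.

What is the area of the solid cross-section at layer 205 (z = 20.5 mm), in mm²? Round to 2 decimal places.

At z = 20.5 mm: the cube is present — its section is the full 6×15.5 rectangle (area 93.00 mm²). Overall, the cross-section is a single solid region. Net area = 93.00 mm².

93.00 mm²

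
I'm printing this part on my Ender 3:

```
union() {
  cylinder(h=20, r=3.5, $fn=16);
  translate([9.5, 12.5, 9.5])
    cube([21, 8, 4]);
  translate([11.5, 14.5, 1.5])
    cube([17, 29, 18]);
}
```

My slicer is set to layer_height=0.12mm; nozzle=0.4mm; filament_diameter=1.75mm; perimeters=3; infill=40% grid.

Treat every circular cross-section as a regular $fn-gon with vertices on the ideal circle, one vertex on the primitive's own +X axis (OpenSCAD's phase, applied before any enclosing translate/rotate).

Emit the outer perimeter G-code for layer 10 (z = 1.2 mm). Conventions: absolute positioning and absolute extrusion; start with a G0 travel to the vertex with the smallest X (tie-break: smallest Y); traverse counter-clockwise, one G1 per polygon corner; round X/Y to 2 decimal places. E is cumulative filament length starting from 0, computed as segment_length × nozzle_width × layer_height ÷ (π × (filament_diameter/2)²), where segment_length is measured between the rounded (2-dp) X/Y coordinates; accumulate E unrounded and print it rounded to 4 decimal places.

G0 X-3.50 Y0.00 Z1.20
G1 X-3.23 Y-1.34 E0.0273
G1 X-2.47 Y-2.47 E0.0545
G1 X-1.34 Y-3.23 E0.0816
G1 X0.00 Y-3.50 E0.1089
G1 X1.34 Y-3.23 E0.1362
G1 X2.47 Y-2.47 E0.1634
G1 X3.23 Y-1.34 E0.1905
G1 X3.50 Y0.00 E0.2178
G1 X3.23 Y1.34 E0.2451
G1 X2.47 Y2.47 E0.2723
G1 X1.34 Y3.23 E0.2995
G1 X0.00 Y3.50 E0.3267
G1 X-1.34 Y3.23 E0.3540
G1 X-2.47 Y2.47 E0.3812
G1 X-3.23 Y1.34 E0.4084
G1 X-3.50 Y0.00 E0.4356

At z = 1.2 mm: the r=3.5 cylinder contributes a regular 16-gon of circumradius 3.5; the cube at (9.5, 12.5) is absent (z outside [9.5, 13.5]); the cube at (11.5, 14.5) is not intersected at this z (z outside [1.5, 19.5]); Taking the union: only the r=3.5 cylinder is present, so the union is just that shape — 1 connected region. The outline is a single polygon with 16 vertices. Extrusion per mm of travel: 0.4 × 0.12 / (π × 0.875²) = 0.019956. Accumulating E over each segment gives final E = 0.4356.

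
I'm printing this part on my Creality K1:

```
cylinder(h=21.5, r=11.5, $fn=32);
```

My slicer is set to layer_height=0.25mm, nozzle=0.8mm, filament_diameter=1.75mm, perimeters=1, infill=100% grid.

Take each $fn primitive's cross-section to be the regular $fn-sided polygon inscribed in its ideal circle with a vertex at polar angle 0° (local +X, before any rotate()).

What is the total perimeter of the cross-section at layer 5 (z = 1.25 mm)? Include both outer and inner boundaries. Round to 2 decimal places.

72.14 mm

At z = 1.25 mm: the r=11.5 cylinder contributes a regular 32-gon of circumradius 11.5 (perimeter = 2·32·11.500·sin(180°/32) = 72.14 mm). Overall, the cross-section is a single solid region. Total boundary length (outer) = 72.14 mm.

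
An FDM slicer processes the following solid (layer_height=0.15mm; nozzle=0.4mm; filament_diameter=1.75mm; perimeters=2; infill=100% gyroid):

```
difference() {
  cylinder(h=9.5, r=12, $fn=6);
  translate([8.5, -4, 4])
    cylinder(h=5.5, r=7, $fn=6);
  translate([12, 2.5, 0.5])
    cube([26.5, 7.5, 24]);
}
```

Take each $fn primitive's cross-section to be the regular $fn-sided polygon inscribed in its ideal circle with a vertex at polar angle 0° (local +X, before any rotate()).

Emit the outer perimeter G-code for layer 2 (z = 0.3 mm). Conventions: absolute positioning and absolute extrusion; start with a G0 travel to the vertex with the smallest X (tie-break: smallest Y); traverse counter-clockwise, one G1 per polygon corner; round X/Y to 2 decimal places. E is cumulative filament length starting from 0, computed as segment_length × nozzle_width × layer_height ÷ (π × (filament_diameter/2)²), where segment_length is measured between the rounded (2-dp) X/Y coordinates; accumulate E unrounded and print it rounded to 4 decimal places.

G0 X-12.00 Y0.00 Z0.30
G1 X-6.00 Y-10.39 E0.2993
G1 X6.00 Y-10.39 E0.5986
G1 X12.00 Y0.00 E0.8979
G1 X6.00 Y10.39 E1.1972
G1 X-6.00 Y10.39 E1.4966
G1 X-12.00 Y0.00 E1.7958

At z = 0.3 mm: the r=12 cylinder contributes a regular 6-gon of circumradius 12; the cylinder at (8.5, -4) does not reach this height (z outside [4, 9.5]); the cube at (12, 2.5) is not intersected at this z (z outside [0.5, 24.5]); Taking the first minus the rest: none of the subtracted shapes is present at this height, so the r=12 cylinder is unchanged — 1 connected region. The outline is a single polygon with 6 vertices. Extrusion per mm of travel: 0.4 × 0.15 / (π × 0.875²) = 0.024945. Accumulating E over each segment gives final E = 1.7958.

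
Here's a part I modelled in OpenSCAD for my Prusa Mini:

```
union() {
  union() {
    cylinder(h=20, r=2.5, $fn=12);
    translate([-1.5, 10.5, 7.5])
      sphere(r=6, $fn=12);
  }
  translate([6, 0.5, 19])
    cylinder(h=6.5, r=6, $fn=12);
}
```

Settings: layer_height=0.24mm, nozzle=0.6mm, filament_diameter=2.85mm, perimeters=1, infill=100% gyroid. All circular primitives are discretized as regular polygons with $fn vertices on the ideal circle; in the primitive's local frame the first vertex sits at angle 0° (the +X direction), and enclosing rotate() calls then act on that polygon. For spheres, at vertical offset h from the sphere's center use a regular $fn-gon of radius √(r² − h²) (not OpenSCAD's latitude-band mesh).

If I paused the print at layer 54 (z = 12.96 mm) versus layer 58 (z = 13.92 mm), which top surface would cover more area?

layer 54 (z = 12.96 mm)

Layer 54 (z = 12.96): the cylinder: section is a regular 12-gon, circumradius r=2.5 (area = (12/2)·2.500²·sin(360°/12) = 18.75 mm²); the r=6 sphere at (-1.5, 10.5) slices to a regular 12-gon of circumradius 2.488 (√(r²−h²) with h=5.46 from center) (area = (12/2)·2.488²·sin(360°/12) = 18.57 mm²); Merging all regions: the 2 present regions are separate (no shared area or edge), so areas and boundary lengths simply add and each stays a separate island — area = 37.32 mm²; the cylinder at (6, 0.5) is absent (z outside [19, 25.5]); Merging all regions: only that combined region is present, so the union is just that shape — area = 37.32 mm². So its area = 37.32 mm². Layer 58 (z = 13.92): the r=2.5 cylinder gives a regular 12-gon of circumradius 2.5 (constant along its height) (area = (12/2)·2.500²·sin(360°/12) = 18.75 mm²); the sphere at (-1.5, 10.5) is not intersected at this z (|z−center|=6.420 > r=6); Taking the union: only the r=2.5 cylinder is present, so the union is just that shape — area = 18.75 mm²; the cylinder at (6, 0.5) does not reach this height (z outside [19, 25.5]); Combining (union): only the result so far is present, so the union is just that shape — area = 18.75 mm². So its area = 18.75 mm². Layer 54 is larger (37.32 vs 18.75 mm²).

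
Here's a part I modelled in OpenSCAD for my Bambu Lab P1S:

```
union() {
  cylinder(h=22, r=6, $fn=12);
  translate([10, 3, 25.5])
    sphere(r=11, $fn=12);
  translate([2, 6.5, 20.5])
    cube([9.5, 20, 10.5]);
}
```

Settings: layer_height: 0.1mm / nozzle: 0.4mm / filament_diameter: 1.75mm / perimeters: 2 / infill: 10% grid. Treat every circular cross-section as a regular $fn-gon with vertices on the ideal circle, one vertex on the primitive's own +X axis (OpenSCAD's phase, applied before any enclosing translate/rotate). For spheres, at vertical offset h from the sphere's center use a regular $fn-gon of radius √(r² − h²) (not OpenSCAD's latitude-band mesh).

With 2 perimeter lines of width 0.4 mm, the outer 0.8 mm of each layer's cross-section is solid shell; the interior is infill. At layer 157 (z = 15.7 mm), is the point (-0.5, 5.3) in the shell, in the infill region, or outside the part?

shell

At z = 15.7 mm: the r=6 cylinder contributes a regular 12-gon of circumradius 6; the sphere at (10, 3): section is a regular 12-gon, circumradius = √(r²−h²) = √(11²−9.8²) = 4.996; the cube at (2, 6.5) does not reach this height (z outside [20.5, 31]); Combining (union): the regions partially overlap (shared area 0.52 mm²), so overlapping operands fuse into one piece — 1 connected region. Overall, the cross-section is a single solid region. The nearest boundary edge runs (-3.00, 5.20)→(0.00, 6.00); distance from the point to it = 0.55 mm. The point is inside the cross-section, 0.55 mm from the nearest boundary — within the 0.8 mm shell band (2 × 0.4).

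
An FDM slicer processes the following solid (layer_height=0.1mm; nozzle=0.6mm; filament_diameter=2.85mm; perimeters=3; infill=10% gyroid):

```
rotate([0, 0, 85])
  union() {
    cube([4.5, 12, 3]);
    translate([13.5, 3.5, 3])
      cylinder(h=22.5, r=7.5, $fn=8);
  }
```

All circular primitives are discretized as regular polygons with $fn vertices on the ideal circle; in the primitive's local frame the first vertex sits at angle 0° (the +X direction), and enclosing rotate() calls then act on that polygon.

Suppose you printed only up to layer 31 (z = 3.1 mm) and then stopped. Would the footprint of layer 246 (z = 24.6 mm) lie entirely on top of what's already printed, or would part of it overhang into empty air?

entirely on top

Compare the two slices. At z = 3.1: the cube does not reach this height (z outside [0, 3]); the r=7.5 cylinder at (13.5, 3.5) contributes a regular 8-gon of circumradius 7.5 (area = (8/2)·7.500²·sin(360°/8) = 159.10 mm²); Combining (union): only the r=7.5 cylinder at (13.5, 3.5) is present, so the union is just that shape — area = 159.10 mm²; (rotated 85° about Z; rotation is an isometry so areas/perimeters/island counts are preserved). At z = 24.6: the cube is absent (z outside [0, 3]); the cylinder at (13.5, 3.5): section is a regular 8-gon, circumradius r=7.5 (area = (8/2)·7.500²·sin(360°/8) = 159.10 mm²); Merging all regions: only the r=7.5 cylinder at (13.5, 3.5) is present, so the union is just that shape — area = 159.10 mm²; (rotated 85° about Z; rotation is an isometry so areas/perimeters/island counts are preserved). Checking containment: the cross-section at z = 24.6 is a subset of the cross-section at z = 3.1.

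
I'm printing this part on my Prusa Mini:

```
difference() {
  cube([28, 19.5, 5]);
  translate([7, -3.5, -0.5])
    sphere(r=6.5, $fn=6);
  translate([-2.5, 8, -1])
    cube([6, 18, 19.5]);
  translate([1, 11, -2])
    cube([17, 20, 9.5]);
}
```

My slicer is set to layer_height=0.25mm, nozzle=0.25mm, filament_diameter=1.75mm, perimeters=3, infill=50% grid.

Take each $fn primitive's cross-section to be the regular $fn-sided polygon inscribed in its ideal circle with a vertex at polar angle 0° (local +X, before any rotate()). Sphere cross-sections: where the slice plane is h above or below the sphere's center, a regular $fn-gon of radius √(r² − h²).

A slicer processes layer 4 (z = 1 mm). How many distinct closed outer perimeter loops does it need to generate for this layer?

1

At z = 1 mm: the 28×19.5 cube contributes its full rectangle; the sphere at (7, -3.5): section is a regular 6-gon, circumradius = √(r²−h²) = √(6.5²−1.5²) = 6.325; the 6×18 cube at (-2.5, 8) contributes its full rectangle; the cube at (1, 11) is present — its section is the full 17×20 rectangle; Subtracting the remaining from the first: starting from the 28×19.5 cube, the r=6.5 sphere at (7, -3.5) partially overlaps it — only the 14.76 mm² overlap (of its 103.92 mm²) is removed, clipping the outline; the 6×18 cube at (-2.5, 8) partially overlaps it — only the 40.25 mm² overlap (of its 108.00 mm²) is removed, clipping the outline; the 17×20 cube at (1, 11) partially overlaps it — only the 123.25 mm² overlap (of its 340.00 mm²) is removed, clipping the outline — 1 connected region. The result has 1 disconnected region.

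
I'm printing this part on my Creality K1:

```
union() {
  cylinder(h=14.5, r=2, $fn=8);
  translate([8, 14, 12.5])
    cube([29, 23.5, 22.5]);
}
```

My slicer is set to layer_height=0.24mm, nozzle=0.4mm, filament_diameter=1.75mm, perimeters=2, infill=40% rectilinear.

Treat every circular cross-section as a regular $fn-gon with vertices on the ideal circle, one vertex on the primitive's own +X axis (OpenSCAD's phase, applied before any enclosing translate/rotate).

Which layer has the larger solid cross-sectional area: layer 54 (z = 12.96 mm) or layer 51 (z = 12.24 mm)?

Layer 54 (z = 12.96): the cylinder: section is a regular 8-gon, circumradius r=2 (area = (8/2)·2.000²·sin(360°/8) = 11.31 mm²); the cube at (8, 14) (footprint 29×23.5) is included at this height (area 681.50 mm²); Combining (union): the 2 present regions are separate (no shared area or edge), so areas and boundary lengths simply add and each stays a separate island — area = 692.81 mm². So its area = 692.81 mm². Layer 51 (z = 12.24): the r=2 cylinder contributes a regular 8-gon of circumradius 2 (area = (8/2)·2.000²·sin(360°/8) = 11.31 mm²); the cube at (8, 14) is not intersected at this z (z outside [12.5, 35]); Merging all regions: only the r=2 cylinder is present, so the union is just that shape — area = 11.31 mm². So its area = 11.31 mm². Layer 54 is larger (692.81 vs 11.31 mm²).

layer 54 (z = 12.96 mm)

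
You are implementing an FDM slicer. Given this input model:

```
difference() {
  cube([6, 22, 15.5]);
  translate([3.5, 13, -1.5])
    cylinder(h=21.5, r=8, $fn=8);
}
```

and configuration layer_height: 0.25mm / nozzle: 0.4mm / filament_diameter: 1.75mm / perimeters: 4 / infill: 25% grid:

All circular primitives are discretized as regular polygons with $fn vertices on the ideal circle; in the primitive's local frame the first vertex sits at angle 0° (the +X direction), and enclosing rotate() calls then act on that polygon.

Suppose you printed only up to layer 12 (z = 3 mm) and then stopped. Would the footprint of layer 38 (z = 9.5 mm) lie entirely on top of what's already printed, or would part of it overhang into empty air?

entirely on top

Compare the two slices. At z = 3: the cube (footprint 6×22) is included at this height (area 132.00 mm²); the r=8 cylinder at (3.5, 13) gives a regular 8-gon of circumradius 8 (constant along its height) (area = (8/2)·8.000²·sin(360°/8) = 181.02 mm²); After the difference (first − rest): starting from the 6×22 cube (132.00 mm²), the r=8 cylinder at (3.5, 13) partially overlaps it — only the 88.34 mm² overlap (of its 181.02 mm²) is removed, clipping the outline — area = 43.66 mm². At z = 9.5: the cube is present — its section is the full 6×22 rectangle (area 132.00 mm²); the r=8 cylinder at (3.5, 13) contributes a regular 8-gon of circumradius 8 (area = (8/2)·8.000²·sin(360°/8) = 181.02 mm²); After the difference (first − rest): starting from the 6×22 cube (132.00 mm²), the r=8 cylinder at (3.5, 13) partially overlaps it — only the 88.34 mm² overlap (of its 181.02 mm²) is removed, clipping the outline — area = 43.66 mm². Checking containment: the cross-section at z = 9.5 is a subset of the cross-section at z = 3.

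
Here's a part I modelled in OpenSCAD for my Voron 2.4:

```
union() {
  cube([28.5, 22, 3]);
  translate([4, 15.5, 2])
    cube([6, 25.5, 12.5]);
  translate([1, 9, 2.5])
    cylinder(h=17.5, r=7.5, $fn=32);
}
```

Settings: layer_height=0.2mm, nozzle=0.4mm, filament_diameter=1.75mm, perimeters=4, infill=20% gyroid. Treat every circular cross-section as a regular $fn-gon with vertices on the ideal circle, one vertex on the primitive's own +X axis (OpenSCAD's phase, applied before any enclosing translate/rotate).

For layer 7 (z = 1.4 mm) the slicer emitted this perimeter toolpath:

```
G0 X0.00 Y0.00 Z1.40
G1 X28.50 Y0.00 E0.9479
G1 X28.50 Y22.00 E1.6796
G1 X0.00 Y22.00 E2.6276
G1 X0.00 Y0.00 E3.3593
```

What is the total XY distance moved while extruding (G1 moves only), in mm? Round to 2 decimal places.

101.00 mm

Sum the Euclidean lengths of each G1 segment: total = 101.00 mm.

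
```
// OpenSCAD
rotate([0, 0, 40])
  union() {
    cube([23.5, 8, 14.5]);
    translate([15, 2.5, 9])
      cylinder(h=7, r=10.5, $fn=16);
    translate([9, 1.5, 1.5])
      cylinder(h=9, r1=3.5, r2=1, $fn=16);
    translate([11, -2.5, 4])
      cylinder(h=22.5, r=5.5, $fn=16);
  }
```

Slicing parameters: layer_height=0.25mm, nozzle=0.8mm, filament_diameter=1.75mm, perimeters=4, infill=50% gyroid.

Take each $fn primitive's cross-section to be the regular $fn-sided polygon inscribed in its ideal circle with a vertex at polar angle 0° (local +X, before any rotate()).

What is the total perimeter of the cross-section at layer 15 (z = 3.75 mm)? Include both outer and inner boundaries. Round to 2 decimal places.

63.99 mm

At z = 3.75 mm: the cube is present — its section is the full 23.5×8 rectangle (perimeter 63.00 mm); the cylinder at (15, 2.5) does not reach this height (z outside [9, 16]); the cone at (9, 1.5) (r1=3.5→r2=1) has section circumradius 2.875 here — a regular 16-gon (perimeter = 2·16·2.875·sin(180°/16) = 17.95 mm); the cylinder at (11, -2.5) is absent (z outside [4, 26.5]); Combining (union): the regions partially overlap (shared area 20.75 mm²), so the edge portions inside another operand are dropped and the merged outline is re-measured after clipping — boundary = 63.99 mm; (whole slice rotated 40° about Z — lengths, areas and connectivity unchanged). Overall, the cross-section is a single solid region. Total boundary length (outer) = 63.99 mm.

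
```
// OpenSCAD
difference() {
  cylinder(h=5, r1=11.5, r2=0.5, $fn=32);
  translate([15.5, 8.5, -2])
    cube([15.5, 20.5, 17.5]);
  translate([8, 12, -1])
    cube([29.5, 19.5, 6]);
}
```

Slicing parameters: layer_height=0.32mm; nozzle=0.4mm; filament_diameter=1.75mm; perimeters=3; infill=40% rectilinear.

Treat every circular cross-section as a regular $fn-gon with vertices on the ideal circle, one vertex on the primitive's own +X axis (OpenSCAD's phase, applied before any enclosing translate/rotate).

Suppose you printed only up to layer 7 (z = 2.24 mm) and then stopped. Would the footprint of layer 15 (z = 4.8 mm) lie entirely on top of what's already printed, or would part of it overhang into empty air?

entirely on top

Compare the two slices. At z = 2.24: the cone (r1=11.5→r2=0.5) has section circumradius 6.572 here — a regular 32-gon (area = (32/2)·6.572²·sin(360°/32) = 134.82 mm²); the 15.5×20.5 cube at (15.5, 8.5) contributes its full rectangle (area 317.75 mm²); the cube at (8, 12) (footprint 29.5×19.5) is included at this height (area 575.25 mm²); Taking the first minus the rest: starting from the cone (134.82 mm²), the 15.5×20.5 cube at (15.5, 8.5) misses the remaining region (no effect); the 29.5×19.5 cube at (8, 12) misses the remaining region (no effect) — area = 134.82 mm². At z = 4.8: the cone (r1=11.5→r2=0.5) has section circumradius 0.940 here — a regular 32-gon (area = (32/2)·0.940²·sin(360°/32) = 2.76 mm²); the cube at (15.5, 8.5) (footprint 15.5×20.5) is included at this height (area 317.75 mm²); the cube at (8, 12) is present — its section is the full 29.5×19.5 rectangle (area 575.25 mm²); After the difference (first − rest): starting from the cone (2.76 mm²), the 15.5×20.5 cube at (15.5, 8.5) misses the remaining region (no effect); the 29.5×19.5 cube at (8, 12) misses the remaining region (no effect) — area = 2.76 mm². Checking containment: the cross-section at z = 4.8 is a subset of the cross-section at z = 2.24.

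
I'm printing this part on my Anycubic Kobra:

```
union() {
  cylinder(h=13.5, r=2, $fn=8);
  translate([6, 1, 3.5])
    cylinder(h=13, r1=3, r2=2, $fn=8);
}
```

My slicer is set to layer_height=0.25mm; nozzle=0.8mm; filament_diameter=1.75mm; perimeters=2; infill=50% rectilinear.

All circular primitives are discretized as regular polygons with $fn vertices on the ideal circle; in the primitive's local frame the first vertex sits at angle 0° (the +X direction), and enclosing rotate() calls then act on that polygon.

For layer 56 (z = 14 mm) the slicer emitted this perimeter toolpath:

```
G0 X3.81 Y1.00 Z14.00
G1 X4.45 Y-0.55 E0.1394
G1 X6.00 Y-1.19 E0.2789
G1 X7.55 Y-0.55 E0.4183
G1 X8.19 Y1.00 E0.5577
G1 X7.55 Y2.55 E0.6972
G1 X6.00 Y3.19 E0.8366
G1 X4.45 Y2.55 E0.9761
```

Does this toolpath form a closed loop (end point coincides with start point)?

no

Start point (G0): (3.81, 1.00). End point (last G1): the path does not return to the start — open.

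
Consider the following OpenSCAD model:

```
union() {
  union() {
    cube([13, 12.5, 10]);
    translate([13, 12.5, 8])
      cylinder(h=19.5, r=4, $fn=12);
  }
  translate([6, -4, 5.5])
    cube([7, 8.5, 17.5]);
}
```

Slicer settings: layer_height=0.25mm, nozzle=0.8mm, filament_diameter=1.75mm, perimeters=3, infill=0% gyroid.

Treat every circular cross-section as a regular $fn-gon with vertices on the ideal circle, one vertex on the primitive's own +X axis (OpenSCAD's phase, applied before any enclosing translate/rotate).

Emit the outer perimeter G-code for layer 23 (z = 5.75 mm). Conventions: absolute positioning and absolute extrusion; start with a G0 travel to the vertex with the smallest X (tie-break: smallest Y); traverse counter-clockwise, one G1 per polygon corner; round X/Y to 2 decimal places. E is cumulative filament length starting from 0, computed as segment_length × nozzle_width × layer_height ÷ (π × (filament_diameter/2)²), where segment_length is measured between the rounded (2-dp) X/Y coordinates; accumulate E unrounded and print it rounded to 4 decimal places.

At z = 5.75 mm: the cube is present — its section is the full 13×12.5 rectangle; the cylinder at (13, 12.5) is absent (z outside [8, 27.5]); Taking the union: only the 13×12.5 cube is present, so the union is just that shape — 1 connected region; the cube at (6, -4) (footprint 7×8.5) is included at this height; Combining (union): the regions partially overlap (shared area 31.50 mm²), so overlapping operands fuse into one piece — 1 connected region. The outline is a single polygon with 6 vertices. Extrusion per mm of travel: 0.8 × 0.25 / (π × 0.875²) = 0.083150. Accumulating E over each segment gives final E = 4.9059.

G0 X0.00 Y0.00 Z5.75
G1 X6.00 Y0.00 E0.4989
G1 X6.00 Y-4.00 E0.8315
G1 X13.00 Y-4.00 E1.4136
G1 X13.00 Y12.50 E2.7855
G1 X0.00 Y12.50 E3.8665
G1 X0.00 Y0.00 E4.9059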